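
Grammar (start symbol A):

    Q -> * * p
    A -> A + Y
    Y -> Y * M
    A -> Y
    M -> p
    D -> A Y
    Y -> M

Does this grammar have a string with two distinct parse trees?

Unambiguous

(D, Q are unreachable from A, so their rules don't affect L(A).) The grammar is stratified — A handles '+' (left-recursive), Y handles '*', M atoms. Each operator has a fixed associativity and precedence level, so every string has one parse.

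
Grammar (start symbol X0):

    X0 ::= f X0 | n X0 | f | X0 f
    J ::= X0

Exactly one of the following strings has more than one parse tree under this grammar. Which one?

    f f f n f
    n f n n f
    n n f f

f f f n f: 1 tree
n f n n f: 1 tree
n n f f: 4 trees

n n f f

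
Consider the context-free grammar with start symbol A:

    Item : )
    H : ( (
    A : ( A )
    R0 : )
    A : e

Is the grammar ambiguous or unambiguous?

Unambiguous

Only A is reachable from A; ignoring the rest: L(A) is { openⁿ atom closeⁿ : n ≥ 0 }. The bracket depth fixes n, and the derivation is forced at every step.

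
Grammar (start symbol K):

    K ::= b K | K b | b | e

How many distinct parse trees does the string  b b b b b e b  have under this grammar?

6

Parse trees for b b b b b e b:
  [K b [K b [K b [K b [K b [K [K e] b]]]]]]
  [K b [K b [K b [K b [K [K b [K e]] b]]]]]
  [K b [K b [K b [K [K b [K b [K e]]] b]]]]
  [K b [K b [K [K b [K b [K b [K e]]]] b]]]
  [K b [K [K b [K b [K b [K b [K e]]]]] b]]
  [K [K b [K b [K b [K b [K b [K e]]]]]] b]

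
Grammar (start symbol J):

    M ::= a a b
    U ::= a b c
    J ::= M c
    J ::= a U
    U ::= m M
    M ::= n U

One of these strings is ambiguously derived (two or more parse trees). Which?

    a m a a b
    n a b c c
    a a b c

a m a a b: 1 tree
n a b c c: 1 tree
a a b c: 2 trees

a a b c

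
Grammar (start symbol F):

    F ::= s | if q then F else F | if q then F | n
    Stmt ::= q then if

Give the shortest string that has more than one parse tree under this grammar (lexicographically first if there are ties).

if q then if q then n else n

length 1: no string has ≥2 trees
length 4: no string has ≥2 trees
length 6: no string has ≥2 trees
length 7: no string has ≥2 trees
length 9: if q then if q then n else n has 2 parse trees

Two derivations of if q then if q then n else n:
  F ⇒ if q then F else F ⇒ if q then if q then F else F ⇒ if q then if q then n else F ⇒ if q then if q then n else n
  F ⇒ if q then F ⇒ if q then if q then F else F ⇒ if q then if q then n else F ⇒ if q then if q then n else n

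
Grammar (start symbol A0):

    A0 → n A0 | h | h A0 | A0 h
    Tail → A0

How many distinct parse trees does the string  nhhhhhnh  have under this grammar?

1

Parse trees for nhhhhhnh:
  [A0 n [A0 h [A0 h [A0 h [A0 h [A0 h [A0 n [A0 h]]]]]]]]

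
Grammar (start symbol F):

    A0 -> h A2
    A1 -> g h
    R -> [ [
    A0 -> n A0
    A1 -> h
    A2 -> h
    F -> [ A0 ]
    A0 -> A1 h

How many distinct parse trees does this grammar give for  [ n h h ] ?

2

Parse trees for [ n h h ]:
  [F [ [A0 n [A0 h [A2 h]]] ]]
  [F [ [A0 n [A0 [A1 h] h]] ]]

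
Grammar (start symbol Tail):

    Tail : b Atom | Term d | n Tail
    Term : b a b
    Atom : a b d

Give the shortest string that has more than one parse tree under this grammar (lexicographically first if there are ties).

length 4: b a b d has 2 parse trees

Two derivations of b a b d:
  Tail ⇒ b Atom ⇒ b a b d
  Tail ⇒ Term d ⇒ b a b d

b a b d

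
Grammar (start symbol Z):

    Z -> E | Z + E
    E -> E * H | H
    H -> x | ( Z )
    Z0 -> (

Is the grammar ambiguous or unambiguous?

Unambiguous

(Z0 is unreachable from Z, so its rules don't affect L(Z).) Z → Z + E | E  ;  E → E * H | H  — a left-associative chain with H at the bottom. Each string factors uniquely by precedence.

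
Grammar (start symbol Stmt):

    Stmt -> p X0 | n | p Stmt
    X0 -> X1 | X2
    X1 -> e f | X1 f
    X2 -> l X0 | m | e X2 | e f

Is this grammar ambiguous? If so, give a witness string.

Witness: p e f

Derivation 1: Stmt ⇒ p X0 ⇒ p X1 ⇒ p e f
Derivation 2: Stmt ⇒ p X0 ⇒ p X2 ⇒ p e f

Two distinct leftmost derivations for the same string.

Ambiguous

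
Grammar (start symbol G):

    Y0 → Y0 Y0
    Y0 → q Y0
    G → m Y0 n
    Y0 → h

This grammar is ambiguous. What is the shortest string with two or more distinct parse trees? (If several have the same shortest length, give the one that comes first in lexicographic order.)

length 3: no string has ≥2 trees
length 4: no string has ≥2 trees
length 5: m h h h n has 2 parse trees

Two derivations of m h h h n:
  G ⇒ m Y0 n ⇒ m Y0 Y0 n ⇒ m Y0 Y0 Y0 n ⇒ m h Y0 Y0 n ⇒ m h h Y0 n ⇒ m h h h n
  G ⇒ m Y0 n ⇒ m Y0 Y0 n ⇒ m h Y0 n ⇒ m h Y0 Y0 n ⇒ m h h Y0 n ⇒ m h h h n

m h h h n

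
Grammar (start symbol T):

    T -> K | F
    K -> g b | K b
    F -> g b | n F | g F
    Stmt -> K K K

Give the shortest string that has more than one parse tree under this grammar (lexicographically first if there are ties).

g b

length 2: g b has 2 parse trees

Two derivations of g b:
  T ⇒ K ⇒ g b
  T ⇒ F ⇒ g b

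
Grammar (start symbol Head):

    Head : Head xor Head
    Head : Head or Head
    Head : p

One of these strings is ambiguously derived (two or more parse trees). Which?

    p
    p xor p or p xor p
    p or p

p: 1 tree
p xor p or p xor p: 5 trees
p or p: 1 tree

p xor p or p xor p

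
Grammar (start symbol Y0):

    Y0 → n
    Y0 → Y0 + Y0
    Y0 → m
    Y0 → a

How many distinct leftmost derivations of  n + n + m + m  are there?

5

Parse trees for n + n + m + m:
  [Y0 [Y0 n] + [Y0 [Y0 n] + [Y0 [Y0 m] + [Y0 m]]]]
  [Y0 [Y0 n] + [Y0 [Y0 [Y0 n] + [Y0 m]] + [Y0 m]]]
  [Y0 [Y0 [Y0 n] + [Y0 n]] + [Y0 [Y0 m] + [Y0 m]]]
  [Y0 [Y0 [Y0 n] + [Y0 [Y0 n] + [Y0 m]]] + [Y0 m]]
  [Y0 [Y0 [Y0 [Y0 n] + [Y0 n]] + [Y0 m]] + [Y0 m]]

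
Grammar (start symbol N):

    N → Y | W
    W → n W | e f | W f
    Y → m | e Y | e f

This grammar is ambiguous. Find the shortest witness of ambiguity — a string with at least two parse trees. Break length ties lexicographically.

e f

length 1: no string has ≥2 trees
length 2: e f has 2 parse trees

Two derivations of e f:
  N ⇒ Y ⇒ e f
  N ⇒ W ⇒ e f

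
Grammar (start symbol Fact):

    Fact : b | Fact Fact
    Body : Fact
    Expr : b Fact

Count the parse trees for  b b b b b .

Parse trees for b b b b b (showing first 6 of 14):
  [Fact [Fact b] [Fact [Fact b] [Fact [Fact b] [Fact [Fact b] [Fact b]]]]]
  [Fact [Fact b] [Fact [Fact b] [Fact [Fact [Fact b] [Fact b]] [Fact b]]]]
  [Fact [Fact b] [Fact [Fact [Fact b] [Fact b]] [Fact [Fact b] [Fact b]]]]
  [Fact [Fact b] [Fact [Fact [Fact b] [Fact [Fact b] [Fact b]]] [Fact b]]]
  [Fact [Fact b] [Fact [Fact [Fact [Fact b] [Fact b]] [Fact b]] [Fact b]]]
  [Fact [Fact [Fact b] [Fact b]] [Fact [Fact b] [Fact [Fact b] [Fact b]]]]

14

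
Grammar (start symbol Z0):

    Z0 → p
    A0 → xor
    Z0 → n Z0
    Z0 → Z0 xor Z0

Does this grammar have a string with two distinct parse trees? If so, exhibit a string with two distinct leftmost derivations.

Ambiguous

Witness: n p xor p

Derivation 1: Z0 ⇒ n Z0 ⇒ n Z0 xor Z0 ⇒ n p xor Z0 ⇒ n p xor p
Derivation 2: Z0 ⇒ Z0 xor Z0 ⇒ n Z0 xor Z0 ⇒ n p xor Z0 ⇒ n p xor p

Two distinct leftmost derivations for the same string.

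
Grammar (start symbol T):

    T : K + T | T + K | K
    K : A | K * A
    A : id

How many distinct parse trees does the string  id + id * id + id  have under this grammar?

4

Parse trees for id + id * id + id:
  [T [K [A id]] + [T [K [K [A id]] * [A id]] + [T [K [A id]]]]]
  [T [K [A id]] + [T [T [K [K [A id]] * [A id]]] + [K [A id]]]]
  [T [T [K [A id]] + [T [K [K [A id]] * [A id]]]] + [K [A id]]]
  [T [T [T [K [A id]]] + [K [K [A id]] * [A id]]] + [K [A id]]]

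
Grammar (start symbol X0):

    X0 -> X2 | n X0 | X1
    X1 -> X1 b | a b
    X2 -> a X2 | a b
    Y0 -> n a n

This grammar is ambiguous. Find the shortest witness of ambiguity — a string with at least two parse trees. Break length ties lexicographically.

a b

length 2: a b has 2 parse trees

Two derivations of a b:
  X0 ⇒ X2 ⇒ a b
  X0 ⇒ X1 ⇒ a b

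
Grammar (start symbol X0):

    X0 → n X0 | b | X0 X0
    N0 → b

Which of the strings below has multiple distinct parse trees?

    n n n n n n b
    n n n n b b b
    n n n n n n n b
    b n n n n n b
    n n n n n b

n n n n n n b: 1 tree
n n n n b b b: 20 trees
n n n n n n n b: 1 tree
b n n n n n b: 1 tree
n n n n n b: 1 tree

n n n n b b b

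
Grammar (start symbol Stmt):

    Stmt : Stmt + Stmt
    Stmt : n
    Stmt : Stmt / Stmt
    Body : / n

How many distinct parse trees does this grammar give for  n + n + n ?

Parse trees for n + n + n:
  [Stmt [Stmt n] + [Stmt [Stmt n] + [Stmt n]]]
  [Stmt [Stmt [Stmt n] + [Stmt n]] + [Stmt n]]

2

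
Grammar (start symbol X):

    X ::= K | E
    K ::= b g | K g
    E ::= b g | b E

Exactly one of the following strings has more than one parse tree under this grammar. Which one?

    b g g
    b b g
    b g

b g

b g g: 1 tree
b b g: 1 tree
b g: 2 trees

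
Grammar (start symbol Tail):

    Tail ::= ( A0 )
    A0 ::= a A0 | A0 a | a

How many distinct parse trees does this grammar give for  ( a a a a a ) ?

16

Parse trees for ( a a a a a ) (showing first 6 of 16):
  [Tail ( [A0 a [A0 a [A0 a [A0 a [A0 a]]]]] )]
  [Tail ( [A0 a [A0 a [A0 a [A0 [A0 a] a]]]] )]
  [Tail ( [A0 a [A0 a [A0 [A0 a [A0 a]] a]]] )]
  [Tail ( [A0 a [A0 a [A0 [A0 [A0 a] a] a]]] )]
  [Tail ( [A0 a [A0 [A0 a [A0 a [A0 a]]] a]] )]
  [Tail ( [A0 a [A0 [A0 a [A0 [A0 a] a]] a]] )]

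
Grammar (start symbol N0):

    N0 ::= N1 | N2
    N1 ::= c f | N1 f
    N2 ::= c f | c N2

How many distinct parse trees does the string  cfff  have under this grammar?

1

Parse trees for cfff:
  [N0 [N1 [N1 [N1 c f] f] f]]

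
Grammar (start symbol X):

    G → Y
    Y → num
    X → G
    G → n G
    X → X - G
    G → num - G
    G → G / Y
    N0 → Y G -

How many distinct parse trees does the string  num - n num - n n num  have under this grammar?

Parse trees for num - n num - n n num:
  [X [G num - [G n [G num - [G n [G n [G [Y num]]]]]]]]
  [X [X [G [Y num]]] - [G n [G num - [G n [G n [G [Y num]]]]]]]
  [X [X [G num - [G n [G [Y num]]]]] - [G n [G n [G [Y num]]]]]
  [X [X [X [G [Y num]]] - [G n [G [Y num]]]] - [G n [G n [G [Y num]]]]]

4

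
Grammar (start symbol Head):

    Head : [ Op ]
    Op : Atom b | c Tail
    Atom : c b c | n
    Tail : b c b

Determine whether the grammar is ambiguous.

Ambiguous

Witness: [ c b c b ]

Derivation 1: Head ⇒ [ Op ] ⇒ [ Atom b ] ⇒ [ c b c b ]
Derivation 2: Head ⇒ [ Op ] ⇒ [ c Tail ] ⇒ [ c b c b ]

Two distinct leftmost derivations for the same string.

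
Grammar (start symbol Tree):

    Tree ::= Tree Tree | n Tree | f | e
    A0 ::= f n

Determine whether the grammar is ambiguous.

Witness: e e e

Derivation 1: Tree ⇒ Tree Tree ⇒ Tree Tree Tree ⇒ e Tree Tree ⇒ e e Tree ⇒ e e e
Derivation 2: Tree ⇒ Tree Tree ⇒ e Tree ⇒ e Tree Tree ⇒ e e Tree ⇒ e e e

Two distinct leftmost derivations for the same string.

Ambiguous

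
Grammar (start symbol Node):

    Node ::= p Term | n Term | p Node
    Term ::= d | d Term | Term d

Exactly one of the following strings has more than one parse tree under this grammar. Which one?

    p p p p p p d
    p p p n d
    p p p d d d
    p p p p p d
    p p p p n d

p p p d d d

p p p p p p d: 1 tree
p p p n d: 1 tree
p p p d d d: 4 trees
p p p p p d: 1 tree
p p p p n d: 1 tree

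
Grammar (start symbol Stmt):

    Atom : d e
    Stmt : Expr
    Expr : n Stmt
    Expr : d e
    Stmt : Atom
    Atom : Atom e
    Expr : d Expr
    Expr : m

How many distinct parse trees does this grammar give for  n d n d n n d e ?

Parse trees for n d n d n n d e:
  [Stmt [Expr n [Stmt [Expr d [Expr n [Stmt [Expr d [Expr n [Stmt [Expr n [Stmt [Expr d e]]]]]]]]]]]]
  [Stmt [Expr n [Stmt [Expr d [Expr n [Stmt [Expr d [Expr n [Stmt [Expr n [Stmt [Atom d e]]]]]]]]]]]]

2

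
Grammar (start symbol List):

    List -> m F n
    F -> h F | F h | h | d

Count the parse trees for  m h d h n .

2

Parse trees for m h d h n:
  [List m [F h [F [F d] h]] n]
  [List m [F [F h [F d]] h] n]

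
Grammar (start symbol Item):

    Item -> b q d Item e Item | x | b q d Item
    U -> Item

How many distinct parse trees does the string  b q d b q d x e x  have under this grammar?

Parse trees for b q d b q d x e x:
  [Item b q d [Item b q d [Item x]] e [Item x]]
  [Item b q d [Item b q d [Item x] e [Item x]]]

2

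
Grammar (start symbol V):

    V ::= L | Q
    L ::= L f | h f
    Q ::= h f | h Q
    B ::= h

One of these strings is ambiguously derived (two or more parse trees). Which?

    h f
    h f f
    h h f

h f

h f: 2 trees
h f f: 1 tree
h h f: 1 tree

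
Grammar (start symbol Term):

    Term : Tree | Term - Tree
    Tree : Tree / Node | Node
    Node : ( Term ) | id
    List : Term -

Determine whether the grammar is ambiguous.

Unambiguous

(List is unreachable from Term, so its rules don't affect L(Term).) This is a standard precedence ladder (Term over Tree over Node), with each level left-recursive on its own operator ('-' at Term, '/' at Tree). That structure is LR(1), hence unambiguous.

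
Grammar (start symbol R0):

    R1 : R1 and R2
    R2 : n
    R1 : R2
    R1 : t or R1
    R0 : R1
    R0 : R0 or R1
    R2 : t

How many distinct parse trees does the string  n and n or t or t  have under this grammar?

2

Parse trees for n and n or t or t:
  [R0 [R0 [R1 [R1 [R2 n]] and [R2 n]]] or [R1 t or [R1 [R2 t]]]]
  [R0 [R0 [R0 [R1 [R1 [R2 n]] and [R2 n]]] or [R1 [R2 t]]] or [R1 [R2 t]]]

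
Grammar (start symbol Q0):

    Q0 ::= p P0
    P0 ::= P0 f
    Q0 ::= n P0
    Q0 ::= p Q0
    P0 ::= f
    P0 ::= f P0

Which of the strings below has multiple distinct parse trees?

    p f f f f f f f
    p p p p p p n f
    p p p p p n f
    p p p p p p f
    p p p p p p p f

p f f f f f f f

p f f f f f f f: 64 trees
p p p p p p n f: 1 tree
p p p p p n f: 1 tree
p p p p p p f: 1 tree
p p p p p p p f: 1 tree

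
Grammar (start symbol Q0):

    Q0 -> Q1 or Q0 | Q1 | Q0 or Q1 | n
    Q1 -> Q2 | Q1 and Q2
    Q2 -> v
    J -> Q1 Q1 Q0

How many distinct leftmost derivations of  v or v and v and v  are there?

2

Parse trees for v or v and v and v:
  [Q0 [Q1 [Q2 v]] or [Q0 [Q1 [Q1 [Q1 [Q2 v]] and [Q2 v]] and [Q2 v]]]]
  [Q0 [Q0 [Q1 [Q2 v]]] or [Q1 [Q1 [Q1 [Q2 v]] and [Q2 v]] and [Q2 v]]]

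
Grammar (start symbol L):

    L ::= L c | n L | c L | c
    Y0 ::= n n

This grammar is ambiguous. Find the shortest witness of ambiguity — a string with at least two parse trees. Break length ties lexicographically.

length 1: no string has ≥2 trees
length 2: c c has 2 parse trees

Two derivations of c c:
  L ⇒ L c ⇒ c c
  L ⇒ c L ⇒ c c

c c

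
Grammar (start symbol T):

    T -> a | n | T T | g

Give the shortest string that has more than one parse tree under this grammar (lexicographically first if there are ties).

a a a

length 1: no string has ≥2 trees
length 2: no string has ≥2 trees
length 3: a a a has 2 parse trees

Two derivations of a a a:
  T ⇒ T T ⇒ a T ⇒ a T T ⇒ a a T ⇒ a a a
  T ⇒ T T ⇒ T T T ⇒ a T T ⇒ a a T ⇒ a a a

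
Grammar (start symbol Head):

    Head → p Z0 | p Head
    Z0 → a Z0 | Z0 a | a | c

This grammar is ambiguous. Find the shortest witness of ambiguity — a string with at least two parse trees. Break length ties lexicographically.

length 2: no string has ≥2 trees
length 3: p a a has 2 parse trees

Two derivations of p a a:
  Head ⇒ p Z0 ⇒ p a Z0 ⇒ p a a
  Head ⇒ p Z0 ⇒ p Z0 a ⇒ p a a

p a a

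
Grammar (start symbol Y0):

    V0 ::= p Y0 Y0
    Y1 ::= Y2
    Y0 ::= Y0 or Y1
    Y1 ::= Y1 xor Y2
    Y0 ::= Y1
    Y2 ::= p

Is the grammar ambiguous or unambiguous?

Unambiguous

(V0 is unreachable from Y0, so its rules don't affect L(Y0).) Y0 → Y0 or Y1 | Y1  ;  Y1 → Y1 xor Y2 | Y2  — a left-associative chain with Y2 at the bottom. Each string factors uniquely by precedence.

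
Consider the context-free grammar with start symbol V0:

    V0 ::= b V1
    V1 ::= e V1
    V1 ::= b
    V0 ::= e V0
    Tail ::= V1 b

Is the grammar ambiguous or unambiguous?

Only V0, V1 are reachable from V0; ignoring the rest: Restricted to the reachable nonterminals, every rule has the form A → t or A → t B, and no two rules for the same A share a first terminal. The grammar encodes a DFA — one run per string.

Unambiguous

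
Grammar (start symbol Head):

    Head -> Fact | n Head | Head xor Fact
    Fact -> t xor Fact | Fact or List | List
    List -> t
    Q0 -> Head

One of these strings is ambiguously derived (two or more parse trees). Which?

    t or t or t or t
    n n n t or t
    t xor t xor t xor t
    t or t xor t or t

t xor t xor t xor t

t or t or t or t: 1 tree
n n n t or t: 1 tree
t xor t xor t xor t: 8 trees
t or t xor t or t: 1 tree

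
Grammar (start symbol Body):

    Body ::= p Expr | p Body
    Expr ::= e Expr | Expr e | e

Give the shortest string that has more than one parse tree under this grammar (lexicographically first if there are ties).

p e e

length 2: no string has ≥2 trees
length 3: p e e has 2 parse trees

Two derivations of p e e:
  Body ⇒ p Expr ⇒ p e Expr ⇒ p e e
  Body ⇒ p Expr ⇒ p Expr e ⇒ p e e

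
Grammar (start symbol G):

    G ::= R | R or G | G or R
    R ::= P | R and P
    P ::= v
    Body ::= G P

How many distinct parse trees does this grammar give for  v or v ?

2

Parse trees for v or v:
  [G [R [P v]] or [G [R [P v]]]]
  [G [G [R [P v]]] or [R [P v]]]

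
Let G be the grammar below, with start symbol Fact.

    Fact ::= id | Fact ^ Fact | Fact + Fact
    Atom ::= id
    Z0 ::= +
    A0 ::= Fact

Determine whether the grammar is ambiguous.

Ambiguous

Witness: id + id + id

Derivation 1: Fact ⇒ Fact + Fact ⇒ id + Fact ⇒ id + Fact + Fact ⇒ id + id + Fact ⇒ id + id + id
Derivation 2: Fact ⇒ Fact + Fact ⇒ Fact + Fact + Fact ⇒ id + Fact + Fact ⇒ id + id + Fact ⇒ id + id + id

Two distinct leftmost derivations for the same string.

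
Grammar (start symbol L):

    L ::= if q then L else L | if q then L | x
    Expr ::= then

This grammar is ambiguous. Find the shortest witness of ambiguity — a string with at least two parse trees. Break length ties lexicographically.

if q then if q then x else x

length 1: no string has ≥2 trees
length 4: no string has ≥2 trees
length 6: no string has ≥2 trees
length 7: no string has ≥2 trees
length 9: if q then if q then x else x has 2 parse trees

Two derivations of if q then if q then x else x:
  L ⇒ if q then L else L ⇒ if q then if q then L else L ⇒ if q then if q then x else L ⇒ if q then if q then x else x
  L ⇒ if q then L ⇒ if q then if q then L else L ⇒ if q then if q then x else L ⇒ if q then if q then x else x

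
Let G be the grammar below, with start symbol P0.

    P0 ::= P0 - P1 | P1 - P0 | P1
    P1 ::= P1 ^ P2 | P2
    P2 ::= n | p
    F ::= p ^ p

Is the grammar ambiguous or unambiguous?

Ambiguous

Witness: n - n

Derivation 1: P0 ⇒ P0 - P1 ⇒ P1 - P1 ⇒ P2 - P1 ⇒ n - P1 ⇒ n - P2 ⇒ n - n
Derivation 2: P0 ⇒ P1 - P0 ⇒ P2 - P0 ⇒ n - P0 ⇒ n - P1 ⇒ n - P2 ⇒ n - n

Two distinct leftmost derivations for the same string.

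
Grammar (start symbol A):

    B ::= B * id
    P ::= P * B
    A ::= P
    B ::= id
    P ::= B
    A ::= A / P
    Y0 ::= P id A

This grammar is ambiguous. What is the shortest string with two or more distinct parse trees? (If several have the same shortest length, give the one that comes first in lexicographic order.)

id * id

length 1: no string has ≥2 trees
length 3: id * id has 2 parse trees

Two derivations of id * id:
  A ⇒ P ⇒ P * B ⇒ B * B ⇒ id * B ⇒ id * id
  A ⇒ P ⇒ B ⇒ B * id ⇒ id * id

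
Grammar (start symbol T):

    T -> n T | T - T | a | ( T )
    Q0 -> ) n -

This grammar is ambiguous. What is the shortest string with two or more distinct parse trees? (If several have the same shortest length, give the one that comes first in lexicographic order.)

n a - a

length 1: no string has ≥2 trees
length 2: no string has ≥2 trees
length 3: no string has ≥2 trees
length 4: n a - a has 2 parse trees

Two derivations of n a - a:
  T ⇒ n T ⇒ n T - T ⇒ n a - T ⇒ n a - a
  T ⇒ T - T ⇒ n T - T ⇒ n a - T ⇒ n a - a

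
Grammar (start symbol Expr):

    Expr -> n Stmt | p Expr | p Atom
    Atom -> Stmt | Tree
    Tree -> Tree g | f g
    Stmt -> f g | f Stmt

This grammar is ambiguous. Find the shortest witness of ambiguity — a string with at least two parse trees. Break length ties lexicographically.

length 3: p f g has 2 parse trees

Two derivations of p f g:
  Expr ⇒ p Atom ⇒ p Stmt ⇒ p f g
  Expr ⇒ p Atom ⇒ p Tree ⇒ p f g

p f g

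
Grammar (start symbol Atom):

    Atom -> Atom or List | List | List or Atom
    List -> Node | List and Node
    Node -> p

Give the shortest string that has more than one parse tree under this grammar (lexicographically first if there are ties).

p or p

length 1: no string has ≥2 trees
length 3: p or p has 2 parse trees

Two derivations of p or p:
  Atom ⇒ Atom or List ⇒ List or List ⇒ Node or List ⇒ p or List ⇒ p or Node ⇒ p or p
  Atom ⇒ List or Atom ⇒ Node or Atom ⇒ p or Atom ⇒ p or List ⇒ p or Node ⇒ p or p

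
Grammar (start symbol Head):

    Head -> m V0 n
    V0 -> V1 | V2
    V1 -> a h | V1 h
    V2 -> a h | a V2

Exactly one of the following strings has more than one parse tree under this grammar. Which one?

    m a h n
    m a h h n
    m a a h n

m a h n: 2 trees
m a h h n: 1 tree
m a a h n: 1 tree

m a h n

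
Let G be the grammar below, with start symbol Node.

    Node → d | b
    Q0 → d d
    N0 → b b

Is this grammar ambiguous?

Unambiguous

Only Node is reachable from Node; ignoring the rest: Restricted to the reachable nonterminals, every rule has the form A → t or A → t B, and no two rules for the same A share a first terminal. The grammar encodes a DFA — one run per string.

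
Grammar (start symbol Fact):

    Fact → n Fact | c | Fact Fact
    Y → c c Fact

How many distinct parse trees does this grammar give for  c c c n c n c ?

Parse trees for c c c n c n c (showing first 6 of 19):
  [Fact [Fact c] [Fact [Fact c] [Fact [Fact c] [Fact n [Fact [Fact c] [Fact n [Fact c]]]]]]]
  [Fact [Fact c] [Fact [Fact c] [Fact [Fact c] [Fact [Fact n [Fact c]] [Fact n [Fact c]]]]]]
  [Fact [Fact c] [Fact [Fact c] [Fact [Fact [Fact c] [Fact n [Fact c]]] [Fact n [Fact c]]]]]
  [Fact [Fact c] [Fact [Fact [Fact c] [Fact c]] [Fact n [Fact [Fact c] [Fact n [Fact c]]]]]]
  [Fact [Fact c] [Fact [Fact [Fact c] [Fact c]] [Fact [Fact n [Fact c]] [Fact n [Fact c]]]]]
  [Fact [Fact c] [Fact [Fact [Fact c] [Fact [Fact c] [Fact n [Fact c]]]] [Fact n [Fact c]]]]

19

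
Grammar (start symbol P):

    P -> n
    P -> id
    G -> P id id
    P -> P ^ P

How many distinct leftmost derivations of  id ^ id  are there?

Parse trees for id ^ id:
  [P [P id] ^ [P id]]

1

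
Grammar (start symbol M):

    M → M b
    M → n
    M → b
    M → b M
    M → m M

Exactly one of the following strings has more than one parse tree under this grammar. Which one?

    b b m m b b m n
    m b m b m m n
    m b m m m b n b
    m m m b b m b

m b m m m b n b

b b m m b b m n: 1 tree
m b m b m m n: 1 tree
m b m m m b n b: 7 trees
m m m b b m b: 1 tree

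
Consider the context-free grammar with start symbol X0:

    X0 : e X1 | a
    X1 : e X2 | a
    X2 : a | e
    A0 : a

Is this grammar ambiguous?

(A0 is unreachable from X0, so its rules don't affect L(X0).) The reachable rules are right-linear with at most one rule per (nonterminal, next-terminal) pair. Each input token forces the next rule, so parsing is deterministic.

Unambiguous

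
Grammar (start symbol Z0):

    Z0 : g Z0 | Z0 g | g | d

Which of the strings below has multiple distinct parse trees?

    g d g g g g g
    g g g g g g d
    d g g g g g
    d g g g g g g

g d g g g g g

g d g g g g g: 6 trees
g g g g g g d: 1 tree
d g g g g g: 1 tree
d g g g g g g: 1 tree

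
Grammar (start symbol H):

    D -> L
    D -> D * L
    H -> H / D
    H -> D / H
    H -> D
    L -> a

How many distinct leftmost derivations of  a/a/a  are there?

Parse trees for a/a/a:
  [H [H [H [D [L a]]] / [D [L a]]] / [D [L a]]]
  [H [H [D [L a]] / [H [D [L a]]]] / [D [L a]]]
  [H [D [L a]] / [H [H [D [L a]]] / [D [L a]]]]
  [H [D [L a]] / [H [D [L a]] / [H [D [L a]]]]]

4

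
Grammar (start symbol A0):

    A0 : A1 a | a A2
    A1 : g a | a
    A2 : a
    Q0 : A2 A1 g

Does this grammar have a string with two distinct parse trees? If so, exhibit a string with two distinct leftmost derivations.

Ambiguous

Witness: a a

Derivation 1: A0 ⇒ A1 a ⇒ a a
Derivation 2: A0 ⇒ a A2 ⇒ a a

Two distinct leftmost derivations for the same string.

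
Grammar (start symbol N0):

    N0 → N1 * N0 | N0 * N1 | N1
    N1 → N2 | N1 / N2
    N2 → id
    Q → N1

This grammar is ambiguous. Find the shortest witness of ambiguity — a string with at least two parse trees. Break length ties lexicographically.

length 1: no string has ≥2 trees
length 3: id * id has 2 parse trees

Two derivations of id * id:
  N0 ⇒ N1 * N0 ⇒ N2 * N0 ⇒ id * N0 ⇒ id * N1 ⇒ id * N2 ⇒ id * id
  N0 ⇒ N0 * N1 ⇒ N1 * N1 ⇒ N2 * N1 ⇒ id * N1 ⇒ id * N2 ⇒ id * id

id * id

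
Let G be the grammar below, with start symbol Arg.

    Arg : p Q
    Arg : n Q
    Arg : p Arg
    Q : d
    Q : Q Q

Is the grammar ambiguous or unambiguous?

Ambiguous

Witness: n d d d

Derivation 1: Arg ⇒ n Q ⇒ n Q Q ⇒ n d Q ⇒ n d Q Q ⇒ n d d Q ⇒ n d d d
Derivation 2: Arg ⇒ n Q ⇒ n Q Q ⇒ n Q Q Q ⇒ n d Q Q ⇒ n d d Q ⇒ n d d d

Two distinct leftmost derivations for the same string.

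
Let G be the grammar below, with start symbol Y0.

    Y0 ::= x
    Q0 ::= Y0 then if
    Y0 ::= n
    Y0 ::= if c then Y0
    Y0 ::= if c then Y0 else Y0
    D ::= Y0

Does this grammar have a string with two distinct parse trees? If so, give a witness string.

Ambiguous

Witness: if c then if c then n else n

Derivation 1: Y0 ⇒ if c then Y0 ⇒ if c then if c then Y0 else Y0 ⇒ if c then if c then n else Y0 ⇒ if c then if c then n else n
Derivation 2: Y0 ⇒ if c then Y0 else Y0 ⇒ if c then if c then Y0 else Y0 ⇒ if c then if c then n else Y0 ⇒ if c then if c then n else n

Two distinct leftmost derivations for the same string.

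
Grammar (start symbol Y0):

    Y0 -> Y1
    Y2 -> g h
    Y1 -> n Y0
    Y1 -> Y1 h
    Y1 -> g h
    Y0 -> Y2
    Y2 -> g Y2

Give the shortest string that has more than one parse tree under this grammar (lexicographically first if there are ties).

g h

length 2: g h has 2 parse trees

Two derivations of g h:
  Y0 ⇒ Y1 ⇒ g h
  Y0 ⇒ Y2 ⇒ g h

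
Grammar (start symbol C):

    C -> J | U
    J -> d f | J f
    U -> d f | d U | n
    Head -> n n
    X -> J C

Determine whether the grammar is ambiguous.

Ambiguous

Witness: d f

Derivation 1: C ⇒ J ⇒ d f
Derivation 2: C ⇒ U ⇒ d f

Two distinct leftmost derivations for the same string.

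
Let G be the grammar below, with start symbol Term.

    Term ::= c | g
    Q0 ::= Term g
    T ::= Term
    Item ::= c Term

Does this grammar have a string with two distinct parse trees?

(Q0, T, Item are unreachable from Term, so their rules don't affect L(Term).) Each reachable nonterminal has at most one production per leading terminal, and all productions are right-linear; the derivation is determined token-by-token.

Unambiguous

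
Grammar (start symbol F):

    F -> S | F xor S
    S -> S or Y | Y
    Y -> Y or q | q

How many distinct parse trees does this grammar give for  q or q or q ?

Parse trees for q or q or q:
  [F [S [S [Y q]] or [Y [Y q] or q]]]
  [F [S [S [S [Y q]] or [Y q]] or [Y q]]]
  [F [S [S [Y [Y q] or q]] or [Y q]]]
  [F [S [Y [Y [Y q] or q] or q]]]

4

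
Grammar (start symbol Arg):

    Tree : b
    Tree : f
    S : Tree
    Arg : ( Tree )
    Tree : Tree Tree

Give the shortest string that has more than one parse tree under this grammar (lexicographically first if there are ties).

( b b b )

length 3: no string has ≥2 trees
length 4: no string has ≥2 trees
length 5: ( b b b ) has 2 parse trees

Two derivations of ( b b b ):
  Arg ⇒ ( Tree ) ⇒ ( Tree Tree ) ⇒ ( b Tree ) ⇒ ( b Tree Tree ) ⇒ ( b b Tree ) ⇒ ( b b b )
  Arg ⇒ ( Tree ) ⇒ ( Tree Tree ) ⇒ ( Tree Tree Tree ) ⇒ ( b Tree Tree ) ⇒ ( b b Tree ) ⇒ ( b b b )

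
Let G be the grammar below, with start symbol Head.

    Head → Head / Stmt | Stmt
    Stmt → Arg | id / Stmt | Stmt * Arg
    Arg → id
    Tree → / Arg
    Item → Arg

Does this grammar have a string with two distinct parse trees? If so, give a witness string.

Witness: id / id

Derivation 1: Head ⇒ Head / Stmt ⇒ Stmt / Stmt ⇒ Arg / Stmt ⇒ id / Stmt ⇒ id / Arg ⇒ id / id
Derivation 2: Head ⇒ Stmt ⇒ id / Stmt ⇒ id / Arg ⇒ id / id

Two distinct leftmost derivations for the same string.

Ambiguous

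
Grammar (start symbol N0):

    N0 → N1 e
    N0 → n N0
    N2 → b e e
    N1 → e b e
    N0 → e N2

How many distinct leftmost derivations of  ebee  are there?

2

Parse trees for ebee:
  [N0 [N1 e b e] e]
  [N0 e [N2 b e e]]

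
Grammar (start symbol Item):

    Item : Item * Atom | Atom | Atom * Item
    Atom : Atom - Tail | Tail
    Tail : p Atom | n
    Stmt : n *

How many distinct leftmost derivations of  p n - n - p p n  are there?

Parse trees for p n - n - p p n:
  [Item [Atom [Atom [Atom [Tail p [Atom [Tail n]]]] - [Tail n]] - [Tail p [Atom [Tail p [Atom [Tail n]]]]]]]
  [Item [Atom [Atom [Tail p [Atom [Atom [Tail n]] - [Tail n]]]] - [Tail p [Atom [Tail p [Atom [Tail n]]]]]]]
  [Item [Atom [Tail p [Atom [Atom [Atom [Tail n]] - [Tail n]] - [Tail p [Atom [Tail p [Atom [Tail n]]]]]]]]]

3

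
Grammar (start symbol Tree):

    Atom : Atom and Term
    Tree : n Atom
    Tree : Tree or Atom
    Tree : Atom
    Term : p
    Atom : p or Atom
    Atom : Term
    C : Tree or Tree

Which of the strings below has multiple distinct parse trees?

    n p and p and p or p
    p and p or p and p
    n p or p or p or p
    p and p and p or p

n p or p or p or p

n p and p and p or p: 1 tree
p and p or p and p: 1 tree
n p or p or p or p: 8 trees
p and p and p or p: 1 tree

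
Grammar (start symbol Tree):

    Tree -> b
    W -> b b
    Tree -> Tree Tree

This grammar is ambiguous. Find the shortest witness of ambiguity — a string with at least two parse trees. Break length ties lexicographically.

length 1: no string has ≥2 trees
length 2: no string has ≥2 trees
length 3: b b b has 2 parse trees

Two derivations of b b b:
  Tree ⇒ Tree Tree ⇒ b Tree ⇒ b Tree Tree ⇒ b b Tree ⇒ b b b
  Tree ⇒ Tree Tree ⇒ Tree Tree Tree ⇒ b Tree Tree ⇒ b b Tree ⇒ b b b

b b b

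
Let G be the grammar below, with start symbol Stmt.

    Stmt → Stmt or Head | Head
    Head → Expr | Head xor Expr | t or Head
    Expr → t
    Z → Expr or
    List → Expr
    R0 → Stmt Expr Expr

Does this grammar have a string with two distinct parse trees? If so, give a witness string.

Witness: t or t

Derivation 1: Stmt ⇒ Stmt or Head ⇒ Head or Head ⇒ Expr or Head ⇒ t or Head ⇒ t or Expr ⇒ t or t
Derivation 2: Stmt ⇒ Head ⇒ t or Head ⇒ t or Expr ⇒ t or t

Two distinct leftmost derivations for the same string.

Ambiguous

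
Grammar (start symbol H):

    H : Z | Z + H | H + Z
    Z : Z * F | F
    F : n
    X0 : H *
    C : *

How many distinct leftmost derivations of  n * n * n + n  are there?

2

Parse trees for n * n * n + n:
  [H [Z [Z [Z [F n]] * [F n]] * [F n]] + [H [Z [F n]]]]
  [H [H [Z [Z [Z [F n]] * [F n]] * [F n]]] + [Z [F n]]]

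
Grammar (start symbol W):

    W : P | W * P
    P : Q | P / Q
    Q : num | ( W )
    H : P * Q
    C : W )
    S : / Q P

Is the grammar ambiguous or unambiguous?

(H, C, S are unreachable from W, so their rules don't affect L(W).) The grammar is stratified — W handles '*' (left-recursive), P handles '/', Q atoms. Each operator has a fixed associativity and precedence level, so every string has one parse.

Unambiguous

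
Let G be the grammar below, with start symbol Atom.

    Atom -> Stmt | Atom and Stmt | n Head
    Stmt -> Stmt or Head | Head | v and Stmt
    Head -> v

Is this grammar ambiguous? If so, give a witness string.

Ambiguous

Witness: v and v

Derivation 1: Atom ⇒ Stmt ⇒ v and Stmt ⇒ v and Head ⇒ v and v
Derivation 2: Atom ⇒ Atom and Stmt ⇒ Stmt and Stmt ⇒ Head and Stmt ⇒ v and Stmt ⇒ v and Head ⇒ v and v

Two distinct leftmost derivations for the same string.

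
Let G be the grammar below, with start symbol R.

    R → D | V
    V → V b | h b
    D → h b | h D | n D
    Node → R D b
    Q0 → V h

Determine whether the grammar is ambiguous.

Ambiguous

Witness: h b

Derivation 1: R ⇒ D ⇒ h b
Derivation 2: R ⇒ V ⇒ h b

Two distinct leftmost derivations for the same string.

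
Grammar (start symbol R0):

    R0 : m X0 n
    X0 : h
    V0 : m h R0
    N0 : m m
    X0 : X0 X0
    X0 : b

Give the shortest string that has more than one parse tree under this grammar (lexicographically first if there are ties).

length 3: no string has ≥2 trees
length 4: no string has ≥2 trees
length 5: m b b b n has 2 parse trees

Two derivations of m b b b n:
  R0 ⇒ m X0 n ⇒ m X0 X0 n ⇒ m X0 X0 X0 n ⇒ m b X0 X0 n ⇒ m b b X0 n ⇒ m b b b n
  R0 ⇒ m X0 n ⇒ m X0 X0 n ⇒ m b X0 n ⇒ m b X0 X0 n ⇒ m b b X0 n ⇒ m b b b n

m b b b n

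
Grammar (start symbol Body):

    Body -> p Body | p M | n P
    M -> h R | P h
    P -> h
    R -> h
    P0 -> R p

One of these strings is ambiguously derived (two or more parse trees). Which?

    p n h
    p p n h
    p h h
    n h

p h h

p n h: 1 tree
p p n h: 1 tree
p h h: 2 trees
n h: 1 tree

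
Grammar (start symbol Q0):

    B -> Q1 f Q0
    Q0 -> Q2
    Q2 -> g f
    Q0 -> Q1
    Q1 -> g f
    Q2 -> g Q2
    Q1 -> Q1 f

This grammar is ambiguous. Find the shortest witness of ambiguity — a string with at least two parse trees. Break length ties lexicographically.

length 2: g f has 2 parse trees

Two derivations of g f:
  Q0 ⇒ Q2 ⇒ g f
  Q0 ⇒ Q1 ⇒ g f

g f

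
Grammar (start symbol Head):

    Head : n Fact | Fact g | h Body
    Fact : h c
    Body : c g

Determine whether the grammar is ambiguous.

Witness: h c g

Derivation 1: Head ⇒ Fact g ⇒ h c g
Derivation 2: Head ⇒ h Body ⇒ h c g

Two distinct leftmost derivations for the same string.

Ambiguous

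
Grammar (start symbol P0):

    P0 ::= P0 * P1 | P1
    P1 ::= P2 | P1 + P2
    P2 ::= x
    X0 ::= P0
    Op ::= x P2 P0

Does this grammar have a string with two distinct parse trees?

Only P0, P1, P2 are reachable from P0; ignoring the rest: P0 → P0 * P1 | P1  ;  P1 → P1 + P2 | P2  — a left-associative chain with P2 at the bottom. Each string factors uniquely by precedence.

Unambiguous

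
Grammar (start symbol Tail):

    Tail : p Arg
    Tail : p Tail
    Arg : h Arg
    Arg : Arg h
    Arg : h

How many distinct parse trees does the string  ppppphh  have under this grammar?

Parse trees for ppppphh:
  [Tail p [Tail p [Tail p [Tail p [Tail p [Arg h [Arg h]]]]]]]
  [Tail p [Tail p [Tail p [Tail p [Tail p [Arg [Arg h] h]]]]]]

2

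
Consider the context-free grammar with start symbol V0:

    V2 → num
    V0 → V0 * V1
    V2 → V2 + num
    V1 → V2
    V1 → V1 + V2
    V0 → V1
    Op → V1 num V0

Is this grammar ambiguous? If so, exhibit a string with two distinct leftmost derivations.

Ambiguous

Witness: num + num

Derivation 1: V0 ⇒ V1 ⇒ V2 ⇒ V2 + num ⇒ num + num
Derivation 2: V0 ⇒ V1 ⇒ V1 + V2 ⇒ V2 + V2 ⇒ num + V2 ⇒ num + num

Two distinct leftmost derivations for the same string.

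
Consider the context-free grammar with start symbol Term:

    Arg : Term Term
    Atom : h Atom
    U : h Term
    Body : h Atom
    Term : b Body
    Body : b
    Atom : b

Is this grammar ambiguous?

Unambiguous

(U, Arg are unreachable from Term, so their rules don't affect L(Term).) Restricted to the reachable nonterminals, every rule has the form A → t or A → t B, and no two rules for the same A share a first terminal. The grammar encodes a DFA — one run per string.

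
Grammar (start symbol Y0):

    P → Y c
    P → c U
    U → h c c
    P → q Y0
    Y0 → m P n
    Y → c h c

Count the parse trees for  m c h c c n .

Parse trees for m c h c c n:
  [Y0 m [P [Y c h c] c] n]
  [Y0 m [P c [U h c c]] n]

2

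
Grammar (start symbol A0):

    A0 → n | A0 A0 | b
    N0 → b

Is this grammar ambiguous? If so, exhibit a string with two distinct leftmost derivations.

Ambiguous

Witness: b b b

Derivation 1: A0 ⇒ A0 A0 ⇒ A0 A0 A0 ⇒ b A0 A0 ⇒ b b A0 ⇒ b b b
Derivation 2: A0 ⇒ A0 A0 ⇒ b A0 ⇒ b A0 A0 ⇒ b b A0 ⇒ b b b

Two distinct leftmost derivations for the same string.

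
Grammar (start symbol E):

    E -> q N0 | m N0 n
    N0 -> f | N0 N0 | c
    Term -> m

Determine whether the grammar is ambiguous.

Witness: q c c c

Derivation 1: E ⇒ q N0 ⇒ q N0 N0 ⇒ q N0 N0 N0 ⇒ q c N0 N0 ⇒ q c c N0 ⇒ q c c c
Derivation 2: E ⇒ q N0 ⇒ q N0 N0 ⇒ q c N0 ⇒ q c N0 N0 ⇒ q c c N0 ⇒ q c c c

Two distinct leftmost derivations for the same string.

Ambiguous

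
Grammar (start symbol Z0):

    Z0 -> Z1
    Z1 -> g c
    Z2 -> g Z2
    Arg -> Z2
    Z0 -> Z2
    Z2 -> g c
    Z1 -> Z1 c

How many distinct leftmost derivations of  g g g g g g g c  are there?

1

Parse trees for g g g g g g g c:
  [Z0 [Z2 g [Z2 g [Z2 g [Z2 g [Z2 g [Z2 g [Z2 g c]]]]]]]]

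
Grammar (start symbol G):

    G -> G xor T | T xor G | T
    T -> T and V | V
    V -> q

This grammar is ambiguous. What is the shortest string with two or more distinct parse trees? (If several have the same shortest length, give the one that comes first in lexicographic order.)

length 1: no string has ≥2 trees
length 3: q xor q has 2 parse trees

Two derivations of q xor q:
  G ⇒ G xor T ⇒ T xor T ⇒ V xor T ⇒ q xor T ⇒ q xor V ⇒ q xor q
  G ⇒ T xor G ⇒ V xor G ⇒ q xor G ⇒ q xor T ⇒ q xor V ⇒ q xor q

q xor q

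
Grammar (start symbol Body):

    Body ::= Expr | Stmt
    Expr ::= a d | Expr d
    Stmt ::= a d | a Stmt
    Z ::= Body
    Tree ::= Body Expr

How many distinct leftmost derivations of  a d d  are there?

Parse trees for a d d:
  [Body [Expr [Expr a d] d]]

1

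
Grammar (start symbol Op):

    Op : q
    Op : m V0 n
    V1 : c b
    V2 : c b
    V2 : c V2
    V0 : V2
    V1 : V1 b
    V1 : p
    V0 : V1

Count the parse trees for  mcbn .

Parse trees for mcbn:
  [Op m [V0 [V2 c b]] n]
  [Op m [V0 [V1 c b]] n]

2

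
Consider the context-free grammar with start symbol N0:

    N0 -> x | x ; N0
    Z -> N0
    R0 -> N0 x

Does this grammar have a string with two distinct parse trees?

Unambiguous

Only N0 is reachable from N0; ignoring the rest: The reachable grammar is A → atom sep A | atom. Each atom is followed by either the separator (recurse) or end-of-string (stop) — no choice point.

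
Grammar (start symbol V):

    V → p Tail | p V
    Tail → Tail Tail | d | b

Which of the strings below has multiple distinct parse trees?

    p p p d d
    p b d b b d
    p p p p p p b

p p p d d: 1 tree
p b d b b d: 14 trees
p p p p p p b: 1 tree

p b d b b d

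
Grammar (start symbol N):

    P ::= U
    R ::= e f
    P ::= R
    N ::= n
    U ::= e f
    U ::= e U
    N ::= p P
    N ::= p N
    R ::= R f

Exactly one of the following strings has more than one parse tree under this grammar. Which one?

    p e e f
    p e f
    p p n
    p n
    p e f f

p e e f: 1 tree
p e f: 2 trees
p p n: 1 tree
p n: 1 tree
p e f f: 1 tree

p e f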